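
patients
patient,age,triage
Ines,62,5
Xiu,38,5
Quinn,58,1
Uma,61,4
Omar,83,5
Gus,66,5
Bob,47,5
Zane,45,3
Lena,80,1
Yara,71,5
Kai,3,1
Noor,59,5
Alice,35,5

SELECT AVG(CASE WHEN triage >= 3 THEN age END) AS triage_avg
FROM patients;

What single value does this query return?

56.7

patient=Ines: ✓ → 62
patient=Xiu: ✓ → 38
patient=Quinn: ✗
patient=Uma: ✓ → 61
patient=Omar: ✓ → 83
patient=Gus: ✓ → 66
patient=Bob: ✓ → 47
patient=Zane: ✓ → 45
patient=Lena: ✗
patient=Yara: ✓ → 71
patient=Kai: ✗
patient=Noor: ✓ → 59
patient=Alice: ✓ → 35
triage_avg = (62 + 38 + 61 + 83 + 66 + 47 + 45 + 71 + 59 + 35) / 10 = 56.7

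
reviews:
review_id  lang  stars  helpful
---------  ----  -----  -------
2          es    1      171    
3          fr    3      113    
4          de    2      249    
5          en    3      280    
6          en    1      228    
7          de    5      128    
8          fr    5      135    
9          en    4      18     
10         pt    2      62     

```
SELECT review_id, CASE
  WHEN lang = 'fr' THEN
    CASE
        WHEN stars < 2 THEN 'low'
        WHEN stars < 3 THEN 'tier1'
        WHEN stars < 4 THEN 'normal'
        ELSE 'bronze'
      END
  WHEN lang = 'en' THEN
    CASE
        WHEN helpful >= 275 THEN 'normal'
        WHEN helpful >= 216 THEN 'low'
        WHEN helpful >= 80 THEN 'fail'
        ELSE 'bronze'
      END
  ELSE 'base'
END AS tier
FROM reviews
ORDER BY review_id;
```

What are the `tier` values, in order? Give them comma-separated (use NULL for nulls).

base, normal, base, normal, low, base, bronze, bronze, base

review_id=2: lang='es' → outer ELSE → base
review_id=3: lang='fr' → inner[stars < 4] → normal
review_id=4: lang='de' → outer ELSE → base
review_id=5: lang='en' → inner[helpful >= 275] → normal
review_id=6: lang='en' → inner[helpful >= 216] → low
review_id=7: lang='de' → outer ELSE → base
review_id=8: lang='fr' → inner[ELSE] → bronze
review_id=9: lang='en' → inner[ELSE] → bronze
review_id=10: lang='pt' → outer ELSE → base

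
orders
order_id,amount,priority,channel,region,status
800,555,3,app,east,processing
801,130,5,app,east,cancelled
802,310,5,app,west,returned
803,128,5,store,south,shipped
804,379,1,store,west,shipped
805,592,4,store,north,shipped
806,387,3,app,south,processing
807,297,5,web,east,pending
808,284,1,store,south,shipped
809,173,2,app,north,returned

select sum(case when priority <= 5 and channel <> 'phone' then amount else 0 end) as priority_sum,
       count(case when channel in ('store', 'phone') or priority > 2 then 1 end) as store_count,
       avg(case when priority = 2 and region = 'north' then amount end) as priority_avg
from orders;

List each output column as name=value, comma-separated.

priority_sum=3235, store_count=9, priority_avg=173

[priority_sum: priority <= 5 and channel <> 'phone']
order_id=800: ✓ → 555
order_id=801: ✓ → 130
order_id=802: ✓ → 310
order_id=803: ✓ → 128
order_id=804: ✓ → 379
order_id=805: ✓ → 592
order_id=806: ✓ → 387
order_id=807: ✓ → 297
order_id=808: ✓ → 284
order_id=809: ✓ → 173
priority_sum = 555 + 130 + 310 + 128 + 379 + 592 + 387 + 297 + 284 + 173 = 3235
—
[store_count: channel in ('store', 'phone') or priority > 2]
order_id=800: ✓ → 1
order_id=801: ✓ → 1
order_id=802: ✓ → 1
order_id=803: ✓ → 1
order_id=804: ✓ → 1
order_id=805: ✓ → 1
order_id=806: ✓ → 1
order_id=807: ✓ → 1
order_id=808: ✓ → 1
order_id=809: ✗
store_count = COUNT(1, 1, 1, 1, 1, 1, 1, 1, 1) = 9
—
[priority_avg: priority = 2 and region = 'north']
order_id=800: ✗
order_id=801: ✗
order_id=802: ✗
order_id=803: ✗
order_id=804: ✗
order_id=805: ✗
order_id=806: ✗
order_id=807: ✗
order_id=808: ✗
order_id=809: ✓ → 173
priority_avg = 173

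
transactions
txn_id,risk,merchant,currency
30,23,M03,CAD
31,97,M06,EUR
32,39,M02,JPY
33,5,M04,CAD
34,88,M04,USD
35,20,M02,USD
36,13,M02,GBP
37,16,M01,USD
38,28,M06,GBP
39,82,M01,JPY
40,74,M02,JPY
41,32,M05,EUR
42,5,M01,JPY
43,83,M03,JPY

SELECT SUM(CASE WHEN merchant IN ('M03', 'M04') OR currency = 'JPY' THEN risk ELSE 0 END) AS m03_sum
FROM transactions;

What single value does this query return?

txn_id=30: ✓ → 23
txn_id=31: ✗
txn_id=32: ✓ → 39
txn_id=33: ✓ → 5
txn_id=34: ✓ → 88
txn_id=35: ✗
txn_id=36: ✗
txn_id=37: ✗
txn_id=38: ✗
txn_id=39: ✓ → 82
txn_id=40: ✓ → 74
txn_id=41: ✗
txn_id=42: ✓ → 5
txn_id=43: ✓ → 83
m03_sum = 23 + 39 + 5 + 88 + 82 + 74 + 5 + 83 = 399

399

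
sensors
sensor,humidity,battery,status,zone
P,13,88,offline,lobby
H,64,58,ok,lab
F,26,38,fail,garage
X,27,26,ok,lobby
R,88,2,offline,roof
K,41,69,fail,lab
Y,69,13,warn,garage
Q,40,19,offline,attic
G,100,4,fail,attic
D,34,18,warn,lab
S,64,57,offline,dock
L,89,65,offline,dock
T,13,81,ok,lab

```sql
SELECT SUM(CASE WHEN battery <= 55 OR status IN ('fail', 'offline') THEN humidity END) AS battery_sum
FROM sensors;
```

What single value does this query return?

591

sensor=P: ✓ → 13
sensor=H: ✗
sensor=F: ✓ → 26
sensor=X: ✓ → 27
sensor=R: ✓ → 88
sensor=K: ✓ → 41
sensor=Y: ✓ → 69
sensor=Q: ✓ → 40
sensor=G: ✓ → 100
sensor=D: ✓ → 34
sensor=S: ✓ → 64
sensor=L: ✓ → 89
sensor=T: ✗
battery_sum = 13 + 26 + 27 + 88 + 41 + 69 + 40 + 100 + 34 + 64 + 89 = 591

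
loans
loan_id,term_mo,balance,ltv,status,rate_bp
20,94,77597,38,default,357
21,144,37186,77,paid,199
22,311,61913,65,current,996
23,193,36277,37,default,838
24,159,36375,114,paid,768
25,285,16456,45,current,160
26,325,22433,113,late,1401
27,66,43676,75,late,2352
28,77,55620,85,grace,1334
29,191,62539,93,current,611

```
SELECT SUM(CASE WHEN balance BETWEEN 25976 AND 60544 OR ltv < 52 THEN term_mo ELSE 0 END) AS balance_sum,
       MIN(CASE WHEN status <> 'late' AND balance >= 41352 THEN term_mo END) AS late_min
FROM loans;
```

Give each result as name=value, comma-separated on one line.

balance_sum=1018, late_min=77

[balance_sum: balance BETWEEN 25976 AND 60544 OR ltv < 52]
loan_id=20: ✓ → 94
loan_id=21: ✓ → 144
loan_id=22: ✗
loan_id=23: ✓ → 193
loan_id=24: ✓ → 159
loan_id=25: ✓ → 285
loan_id=26: ✗
loan_id=27: ✓ → 66
loan_id=28: ✓ → 77
loan_id=29: ✗
balance_sum = 94 + 144 + 193 + 159 + 285 + 66 + 77 = 1018
—
[late_min: status <> 'late' AND balance >= 41352]
loan_id=20: ✓ → 94
loan_id=21: ✗
loan_id=22: ✓ → 311
loan_id=23: ✗
loan_id=24: ✗
loan_id=25: ✗
loan_id=26: ✗
loan_id=27: ✗
loan_id=28: ✓ → 77
loan_id=29: ✓ → 191
late_min = MIN(94, 311, 77, 191) = 77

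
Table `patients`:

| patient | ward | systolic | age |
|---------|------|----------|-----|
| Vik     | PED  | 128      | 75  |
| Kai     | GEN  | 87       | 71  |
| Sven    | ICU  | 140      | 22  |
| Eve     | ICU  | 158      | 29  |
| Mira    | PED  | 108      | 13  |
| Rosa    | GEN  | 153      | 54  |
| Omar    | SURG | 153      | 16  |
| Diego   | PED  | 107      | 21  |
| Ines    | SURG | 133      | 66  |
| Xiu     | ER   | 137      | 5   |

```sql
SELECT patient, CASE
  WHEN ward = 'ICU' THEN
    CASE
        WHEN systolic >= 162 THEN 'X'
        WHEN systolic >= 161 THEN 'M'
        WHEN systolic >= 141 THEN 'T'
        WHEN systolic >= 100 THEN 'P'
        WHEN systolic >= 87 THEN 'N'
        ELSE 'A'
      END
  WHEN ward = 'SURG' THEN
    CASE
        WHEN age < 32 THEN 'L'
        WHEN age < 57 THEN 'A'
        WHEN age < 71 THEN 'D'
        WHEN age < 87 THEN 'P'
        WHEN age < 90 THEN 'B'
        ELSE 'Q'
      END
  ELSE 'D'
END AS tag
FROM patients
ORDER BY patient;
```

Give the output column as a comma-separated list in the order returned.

D, T, D, D, D, L, D, P, D, D

patient=Diego: ward='PED' → outer ELSE → D
patient=Eve: ward='ICU' → inner[systolic >= 141] → T
patient=Ines: ward='SURG' → inner[age < 71] → D
patient=Kai: ward='GEN' → outer ELSE → D
patient=Mira: ward='PED' → outer ELSE → D
patient=Omar: ward='SURG' → inner[age < 32] → L
patient=Rosa: ward='GEN' → outer ELSE → D
patient=Sven: ward='ICU' → inner[systolic >= 100] → P
patient=Vik: ward='PED' → outer ELSE → D
patient=Xiu: ward='ER' → outer ELSE → D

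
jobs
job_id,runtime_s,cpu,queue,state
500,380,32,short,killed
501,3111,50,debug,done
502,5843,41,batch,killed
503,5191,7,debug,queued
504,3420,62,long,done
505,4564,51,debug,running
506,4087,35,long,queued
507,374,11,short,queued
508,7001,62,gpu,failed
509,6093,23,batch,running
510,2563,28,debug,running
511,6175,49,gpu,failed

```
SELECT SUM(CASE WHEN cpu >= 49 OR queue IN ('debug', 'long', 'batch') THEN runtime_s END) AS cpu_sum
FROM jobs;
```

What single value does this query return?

job_id=500: ✗
job_id=501: ✓ → 3111
job_id=502: ✓ → 5843
job_id=503: ✓ → 5191
job_id=504: ✓ → 3420
job_id=505: ✓ → 4564
job_id=506: ✓ → 4087
job_id=507: ✗
job_id=508: ✓ → 7001
job_id=509: ✓ → 6093
job_id=510: ✓ → 2563
job_id=511: ✓ → 6175
cpu_sum = 3111 + 5843 + 5191 + 3420 + 4564 + 4087 + 7001 + 6093 + 2563 + 6175 = 48048

48048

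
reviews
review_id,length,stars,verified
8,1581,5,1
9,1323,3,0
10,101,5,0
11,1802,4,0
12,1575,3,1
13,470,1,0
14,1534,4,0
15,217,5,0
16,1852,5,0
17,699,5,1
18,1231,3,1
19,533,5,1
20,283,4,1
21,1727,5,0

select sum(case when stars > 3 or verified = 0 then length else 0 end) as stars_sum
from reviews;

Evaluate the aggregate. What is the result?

12122

review_id=8: ✓ → 1581
review_id=9: ✓ → 1323
review_id=10: ✓ → 101
review_id=11: ✓ → 1802
review_id=12: ✗
review_id=13: ✓ → 470
review_id=14: ✓ → 1534
review_id=15: ✓ → 217
review_id=16: ✓ → 1852
review_id=17: ✓ → 699
review_id=18: ✗
review_id=19: ✓ → 533
review_id=20: ✓ → 283
review_id=21: ✓ → 1727
stars_sum = 1581 + 1323 + 101 + 1802 + 470 + 1534 + 217 + 1852 + 699 + 533 + 283 + 1727 = 12122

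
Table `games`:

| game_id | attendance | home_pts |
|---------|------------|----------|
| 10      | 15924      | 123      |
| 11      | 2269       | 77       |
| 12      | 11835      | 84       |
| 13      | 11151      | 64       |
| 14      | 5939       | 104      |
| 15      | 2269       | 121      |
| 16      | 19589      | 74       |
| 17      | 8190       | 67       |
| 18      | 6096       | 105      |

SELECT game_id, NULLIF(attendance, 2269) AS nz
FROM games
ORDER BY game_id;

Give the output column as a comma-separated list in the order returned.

game_id=10: attendance=15924 vs 2269: differ → 15924
game_id=11: attendance=2269 vs 2269: equal → NULL
game_id=12: attendance=11835 vs 2269: differ → 11835
game_id=13: attendance=11151 vs 2269: differ → 11151
game_id=14: attendance=5939 vs 2269: differ → 5939
game_id=15: attendance=2269 vs 2269: equal → NULL
game_id=16: attendance=19589 vs 2269: differ → 19589
game_id=17: attendance=8190 vs 2269: differ → 8190
game_id=18: attendance=6096 vs 2269: differ → 6096

15924, NULL, 11835, 11151, 5939, NULL, 19589, 8190, 6096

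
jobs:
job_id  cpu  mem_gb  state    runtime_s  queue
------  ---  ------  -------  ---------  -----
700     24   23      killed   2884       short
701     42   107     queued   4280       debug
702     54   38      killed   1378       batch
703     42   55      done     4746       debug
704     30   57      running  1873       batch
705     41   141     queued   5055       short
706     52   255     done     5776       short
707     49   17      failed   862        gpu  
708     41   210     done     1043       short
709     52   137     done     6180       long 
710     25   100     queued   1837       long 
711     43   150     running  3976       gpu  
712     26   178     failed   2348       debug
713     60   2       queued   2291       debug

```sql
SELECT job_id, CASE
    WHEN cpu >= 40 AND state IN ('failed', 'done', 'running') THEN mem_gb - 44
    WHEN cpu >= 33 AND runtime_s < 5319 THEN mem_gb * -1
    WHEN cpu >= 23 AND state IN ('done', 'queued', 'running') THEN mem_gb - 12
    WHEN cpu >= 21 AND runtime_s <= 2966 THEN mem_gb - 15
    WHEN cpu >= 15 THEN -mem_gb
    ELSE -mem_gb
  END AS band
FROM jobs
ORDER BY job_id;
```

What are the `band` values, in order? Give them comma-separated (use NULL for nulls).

job_id=700: cpu >= 21 AND runtime_s <= 2966 → 8
job_id=701: cpu >= 33 AND runtime_s < 5319 → -107
job_id=702: cpu >= 33 AND runtime_s < 5319 → -38
job_id=703: cpu >= 40 AND state IN ('failed', 'done', 'running') → 11
job_id=704: cpu >= 23 AND state IN ('done', 'queued', 'running') → 45
job_id=705: cpu >= 33 AND runtime_s < 5319 → -141
job_id=706: cpu >= 40 AND state IN ('failed', 'done', 'running') → 211
job_id=707: cpu >= 40 AND state IN ('failed', 'done', 'running') → -27
job_id=708: cpu >= 40 AND state IN ('failed', 'done', 'running') → 166
job_id=709: cpu >= 40 AND state IN ('failed', 'done', 'running') → 93
job_id=710: cpu >= 23 AND state IN ('done', 'queued', 'running') → 88
job_id=711: cpu >= 40 AND state IN ('failed', 'done', 'running') → 106
job_id=712: cpu >= 21 AND runtime_s <= 2966 → 163
job_id=713: cpu >= 33 AND runtime_s < 5319 → -2

8, -107, -38, 11, 45, -141, 211, -27, 166, 93, 88, 106, 163, -2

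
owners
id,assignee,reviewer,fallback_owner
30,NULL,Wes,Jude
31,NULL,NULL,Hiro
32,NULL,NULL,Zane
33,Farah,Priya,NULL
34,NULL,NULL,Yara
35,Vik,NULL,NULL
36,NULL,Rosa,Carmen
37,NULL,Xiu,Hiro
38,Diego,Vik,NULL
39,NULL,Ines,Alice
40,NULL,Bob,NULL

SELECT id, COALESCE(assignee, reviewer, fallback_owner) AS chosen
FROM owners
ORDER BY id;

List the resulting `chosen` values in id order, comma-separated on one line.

Wes, Hiro, Zane, Farah, Yara, Vik, Rosa, Xiu, Diego, Ines, Bob

id=30: assignee=NULL, reviewer=Wes → Wes
id=31: assignee=NULL, reviewer=NULL, fallback_owner=Hiro → Hiro
id=32: assignee=NULL, reviewer=NULL, fallback_owner=Zane → Zane
id=33: assignee=Farah → Farah
id=34: assignee=NULL, reviewer=NULL, fallback_owner=Yara → Yara
id=35: assignee=Vik → Vik
id=36: assignee=NULL, reviewer=Rosa → Rosa
id=37: assignee=NULL, reviewer=Xiu → Xiu
id=38: assignee=Diego → Diego
id=39: assignee=NULL, reviewer=Ines → Ines
id=40: assignee=NULL, reviewer=Bob → Bob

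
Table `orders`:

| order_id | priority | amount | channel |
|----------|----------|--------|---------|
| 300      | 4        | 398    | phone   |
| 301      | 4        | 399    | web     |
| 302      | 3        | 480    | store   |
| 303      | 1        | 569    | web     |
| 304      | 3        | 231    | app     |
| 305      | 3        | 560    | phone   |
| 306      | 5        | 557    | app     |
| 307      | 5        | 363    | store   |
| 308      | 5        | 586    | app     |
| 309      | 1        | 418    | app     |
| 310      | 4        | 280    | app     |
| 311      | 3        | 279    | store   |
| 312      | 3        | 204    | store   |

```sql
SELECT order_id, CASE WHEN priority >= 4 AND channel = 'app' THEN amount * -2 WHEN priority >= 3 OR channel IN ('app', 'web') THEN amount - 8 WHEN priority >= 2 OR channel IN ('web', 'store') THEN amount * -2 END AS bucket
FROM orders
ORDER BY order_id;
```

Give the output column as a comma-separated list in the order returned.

390, 391, 472, 561, 223, 552, -1114, 355, -1172, 410, -560, 271, 196

order_id=300: priority >= 3 OR channel IN ('app', 'web') → 390
order_id=301: priority >= 3 OR channel IN ('app', 'web') → 391
order_id=302: priority >= 3 OR channel IN ('app', 'web') → 472
order_id=303: priority >= 3 OR channel IN ('app', 'web') → 561
order_id=304: priority >= 3 OR channel IN ('app', 'web') → 223
order_id=305: priority >= 3 OR channel IN ('app', 'web') → 552
order_id=306: priority >= 4 AND channel = 'app' → -1114
order_id=307: priority >= 3 OR channel IN ('app', 'web') → 355
order_id=308: priority >= 4 AND channel = 'app' → -1172
order_id=309: priority >= 3 OR channel IN ('app', 'web') → 410
order_id=310: priority >= 4 AND channel = 'app' → -560
order_id=311: priority >= 3 OR channel IN ('app', 'web') → 271
order_id=312: priority >= 3 OR channel IN ('app', 'web') → 196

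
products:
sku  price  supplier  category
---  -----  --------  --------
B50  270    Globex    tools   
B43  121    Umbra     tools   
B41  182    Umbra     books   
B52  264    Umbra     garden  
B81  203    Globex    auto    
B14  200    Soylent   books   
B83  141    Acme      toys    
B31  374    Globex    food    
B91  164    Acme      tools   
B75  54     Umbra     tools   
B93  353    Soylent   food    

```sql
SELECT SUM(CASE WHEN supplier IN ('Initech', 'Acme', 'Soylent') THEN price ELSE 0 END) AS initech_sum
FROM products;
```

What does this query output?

858

sku=B50: ✗
sku=B43: ✗
sku=B41: ✗
sku=B52: ✗
sku=B81: ✗
sku=B14: ✓ → 200
sku=B83: ✓ → 141
sku=B31: ✗
sku=B91: ✓ → 164
sku=B75: ✗
sku=B93: ✓ → 353
initech_sum = 200 + 141 + 164 + 353 = 858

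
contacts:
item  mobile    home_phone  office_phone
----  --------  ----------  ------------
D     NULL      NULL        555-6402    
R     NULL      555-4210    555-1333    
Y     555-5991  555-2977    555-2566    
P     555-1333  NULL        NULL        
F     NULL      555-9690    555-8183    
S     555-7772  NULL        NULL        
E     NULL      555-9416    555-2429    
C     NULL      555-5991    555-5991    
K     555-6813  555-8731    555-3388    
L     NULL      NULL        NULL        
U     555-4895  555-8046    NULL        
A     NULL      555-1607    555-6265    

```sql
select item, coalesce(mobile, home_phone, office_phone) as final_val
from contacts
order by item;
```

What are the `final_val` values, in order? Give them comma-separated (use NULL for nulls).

item=A: mobile=NULL, home_phone=555-1607 → 555-1607
item=C: mobile=NULL, home_phone=555-5991 → 555-5991
item=D: mobile=NULL, home_phone=NULL, office_phone=555-6402 → 555-6402
item=E: mobile=NULL, home_phone=555-9416 → 555-9416
item=F: mobile=NULL, home_phone=555-9690 → 555-9690
item=K: mobile=555-6813 → 555-6813
item=L: mobile=NULL, home_phone=NULL, office_phone=NULL (all NULL) → NULL
item=P: mobile=555-1333 → 555-1333
item=R: mobile=NULL, home_phone=555-4210 → 555-4210
item=S: mobile=555-7772 → 555-7772
item=U: mobile=555-4895 → 555-4895
item=Y: mobile=555-5991 → 555-5991

555-1607, 555-5991, 555-6402, 555-9416, 555-9690, 555-6813, NULL, 555-1333, 555-4210, 555-7772, 555-4895, 555-5991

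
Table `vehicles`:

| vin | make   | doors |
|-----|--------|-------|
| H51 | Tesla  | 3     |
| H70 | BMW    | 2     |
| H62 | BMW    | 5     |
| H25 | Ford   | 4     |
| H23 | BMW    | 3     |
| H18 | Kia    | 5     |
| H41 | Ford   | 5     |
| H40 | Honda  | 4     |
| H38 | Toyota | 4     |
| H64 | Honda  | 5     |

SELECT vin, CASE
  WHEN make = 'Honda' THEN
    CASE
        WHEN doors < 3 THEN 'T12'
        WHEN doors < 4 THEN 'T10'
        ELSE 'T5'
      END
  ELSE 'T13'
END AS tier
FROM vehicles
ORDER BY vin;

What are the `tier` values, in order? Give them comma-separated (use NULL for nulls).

T13, T13, T13, T13, T5, T13, T13, T13, T5, T13

vin=H18: make='Kia' → outer ELSE → T13
vin=H23: make='BMW' → outer ELSE → T13
vin=H25: make='Ford' → outer ELSE → T13
vin=H38: make='Toyota' → outer ELSE → T13
vin=H40: make='Honda' → inner[ELSE] → T5
vin=H41: make='Ford' → outer ELSE → T13
vin=H51: make='Tesla' → outer ELSE → T13
vin=H62: make='BMW' → outer ELSE → T13
vin=H64: make='Honda' → inner[ELSE] → T5
vin=H70: make='BMW' → outer ELSE → T13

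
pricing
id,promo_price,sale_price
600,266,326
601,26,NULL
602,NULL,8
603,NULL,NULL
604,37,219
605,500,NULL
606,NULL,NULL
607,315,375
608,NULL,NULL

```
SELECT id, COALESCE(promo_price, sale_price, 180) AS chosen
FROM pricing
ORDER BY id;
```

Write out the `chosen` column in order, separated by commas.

266, 26, 8, 180, 37, 500, 180, 315, 180

id=600: promo_price=266 → 266
id=601: promo_price=26 → 26
id=602: promo_price=NULL, sale_price=8 → 8
id=603: promo_price=NULL, sale_price=NULL, → literal 180 → 180
id=604: promo_price=37 → 37
id=605: promo_price=500 → 500
id=606: promo_price=NULL, sale_price=NULL, → literal 180 → 180
id=607: promo_price=315 → 315
id=608: promo_price=NULL, sale_price=NULL, → literal 180 → 180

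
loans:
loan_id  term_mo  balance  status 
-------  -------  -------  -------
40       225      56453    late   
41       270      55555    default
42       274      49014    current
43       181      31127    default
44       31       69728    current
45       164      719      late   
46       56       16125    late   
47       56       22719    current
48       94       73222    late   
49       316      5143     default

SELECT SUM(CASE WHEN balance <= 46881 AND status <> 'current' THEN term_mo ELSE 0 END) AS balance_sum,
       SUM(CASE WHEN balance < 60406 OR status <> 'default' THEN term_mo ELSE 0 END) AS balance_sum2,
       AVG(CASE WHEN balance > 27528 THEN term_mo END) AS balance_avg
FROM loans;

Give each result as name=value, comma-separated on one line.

balance_sum=717, balance_sum2=1667, balance_avg=179.1666666667

[balance_sum: balance <= 46881 AND status <> 'current']
loan_id=40: ✗
loan_id=41: ✗
loan_id=42: ✗
loan_id=43: ✓ → 181
loan_id=44: ✗
loan_id=45: ✓ → 164
loan_id=46: ✓ → 56
loan_id=47: ✗
loan_id=48: ✗
loan_id=49: ✓ → 316
balance_sum = 181 + 164 + 56 + 316 = 717
—
[balance_sum2: balance < 60406 OR status <> 'default']
loan_id=40: ✓ → 225
loan_id=41: ✓ → 270
loan_id=42: ✓ → 274
loan_id=43: ✓ → 181
loan_id=44: ✓ → 31
loan_id=45: ✓ → 164
loan_id=46: ✓ → 56
loan_id=47: ✓ → 56
loan_id=48: ✓ → 94
loan_id=49: ✓ → 316
balance_sum2 = 225 + 270 + 274 + 181 + 31 + 164 + 56 + 56 + 94 + 316 = 1667
—
[balance_avg: balance > 27528]
loan_id=40: ✓ → 225
loan_id=41: ✓ → 270
loan_id=42: ✓ → 274
loan_id=43: ✓ → 181
loan_id=44: ✓ → 31
loan_id=45: ✗
loan_id=46: ✗
loan_id=47: ✗
loan_id=48: ✓ → 94
loan_id=49: ✗
balance_avg = (225 + 270 + 274 + 181 + 31 + 94) / 6 = 179.1666666667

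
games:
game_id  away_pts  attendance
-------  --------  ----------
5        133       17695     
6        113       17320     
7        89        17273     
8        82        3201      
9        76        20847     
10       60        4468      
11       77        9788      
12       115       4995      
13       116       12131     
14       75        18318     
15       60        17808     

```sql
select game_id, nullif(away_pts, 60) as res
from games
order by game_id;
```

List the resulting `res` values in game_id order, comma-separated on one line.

133, 113, 89, 82, 76, NULL, 77, 115, 116, 75, NULL

game_id=5: away_pts=133 vs 60: differ → 133
game_id=6: away_pts=113 vs 60: differ → 113
game_id=7: away_pts=89 vs 60: differ → 89
game_id=8: away_pts=82 vs 60: differ → 82
game_id=9: away_pts=76 vs 60: differ → 76
game_id=10: away_pts=60 vs 60: equal → NULL
game_id=11: away_pts=77 vs 60: differ → 77
game_id=12: away_pts=115 vs 60: differ → 115
game_id=13: away_pts=116 vs 60: differ → 116
game_id=14: away_pts=75 vs 60: differ → 75
game_id=15: away_pts=60 vs 60: equal → NULL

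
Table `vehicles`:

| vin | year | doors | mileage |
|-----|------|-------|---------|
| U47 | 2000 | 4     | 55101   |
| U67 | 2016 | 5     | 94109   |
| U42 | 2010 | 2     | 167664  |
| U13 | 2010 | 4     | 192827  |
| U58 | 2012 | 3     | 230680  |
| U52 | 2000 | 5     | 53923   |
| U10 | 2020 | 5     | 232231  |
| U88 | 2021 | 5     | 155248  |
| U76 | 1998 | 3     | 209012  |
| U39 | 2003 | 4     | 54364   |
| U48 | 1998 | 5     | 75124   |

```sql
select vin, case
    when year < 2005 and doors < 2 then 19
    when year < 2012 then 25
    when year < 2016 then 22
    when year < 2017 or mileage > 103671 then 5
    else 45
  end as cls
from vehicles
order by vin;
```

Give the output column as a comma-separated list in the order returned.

5, 25, 25, 25, 25, 25, 25, 22, 5, 25, 5

vin=U10: year < 2017 or mileage > 103671 → 5
vin=U13: year < 2012 → 25
vin=U39: year < 2012 → 25
vin=U42: year < 2012 → 25
vin=U47: year < 2012 → 25
vin=U48: year < 2012 → 25
vin=U52: year < 2012 → 25
vin=U58: year < 2016 → 22
vin=U67: year < 2017 or mileage > 103671 → 5
vin=U76: year < 2012 → 25
vin=U88: year < 2017 or mileage > 103671 → 5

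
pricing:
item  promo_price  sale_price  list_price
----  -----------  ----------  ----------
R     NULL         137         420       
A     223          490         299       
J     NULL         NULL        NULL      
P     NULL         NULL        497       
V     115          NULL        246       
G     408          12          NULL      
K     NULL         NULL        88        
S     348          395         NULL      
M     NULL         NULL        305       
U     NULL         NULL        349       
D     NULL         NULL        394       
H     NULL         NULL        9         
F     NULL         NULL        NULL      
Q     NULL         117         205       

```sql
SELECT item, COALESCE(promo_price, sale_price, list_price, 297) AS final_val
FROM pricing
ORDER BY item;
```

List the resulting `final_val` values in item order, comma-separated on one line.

223, 394, 297, 408, 9, 297, 88, 305, 497, 117, 137, 348, 349, 115

item=A: promo_price=223 → 223
item=D: promo_price=NULL, sale_price=NULL, list_price=394 → 394
item=F: promo_price=NULL, sale_price=NULL, list_price=NULL, → literal 297 → 297
item=G: promo_price=408 → 408
item=H: promo_price=NULL, sale_price=NULL, list_price=9 → 9
item=J: promo_price=NULL, sale_price=NULL, list_price=NULL, → literal 297 → 297
item=K: promo_price=NULL, sale_price=NULL, list_price=88 → 88
item=M: promo_price=NULL, sale_price=NULL, list_price=305 → 305
item=P: promo_price=NULL, sale_price=NULL, list_price=497 → 497
item=Q: promo_price=NULL, sale_price=117 → 117
item=R: promo_price=NULL, sale_price=137 → 137
item=S: promo_price=348 → 348
item=U: promo_price=NULL, sale_price=NULL, list_price=349 → 349
item=V: promo_price=115 → 115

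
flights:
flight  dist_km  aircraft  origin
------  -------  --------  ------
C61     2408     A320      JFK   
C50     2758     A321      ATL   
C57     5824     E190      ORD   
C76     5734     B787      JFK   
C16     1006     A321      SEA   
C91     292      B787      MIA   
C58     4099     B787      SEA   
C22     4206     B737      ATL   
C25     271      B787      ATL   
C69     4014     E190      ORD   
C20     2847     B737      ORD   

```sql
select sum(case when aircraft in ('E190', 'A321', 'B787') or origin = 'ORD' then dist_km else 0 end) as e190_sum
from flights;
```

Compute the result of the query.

26845

flight=C61: ✗
flight=C50: ✓ → 2758
flight=C57: ✓ → 5824
flight=C76: ✓ → 5734
flight=C16: ✓ → 1006
flight=C91: ✓ → 292
flight=C58: ✓ → 4099
flight=C22: ✗
flight=C25: ✓ → 271
flight=C69: ✓ → 4014
flight=C20: ✓ → 2847
e190_sum = 2758 + 5824 + 5734 + 1006 + 292 + 4099 + 271 + 4014 + 2847 = 26845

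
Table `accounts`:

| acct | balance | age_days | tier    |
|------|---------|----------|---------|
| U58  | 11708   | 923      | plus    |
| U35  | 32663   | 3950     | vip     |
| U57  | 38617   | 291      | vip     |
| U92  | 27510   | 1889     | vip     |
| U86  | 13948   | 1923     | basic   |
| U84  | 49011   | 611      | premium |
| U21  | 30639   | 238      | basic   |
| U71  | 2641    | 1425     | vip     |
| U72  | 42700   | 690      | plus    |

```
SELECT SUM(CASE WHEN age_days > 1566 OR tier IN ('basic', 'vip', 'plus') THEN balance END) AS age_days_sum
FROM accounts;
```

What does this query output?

acct=U58: ✓ → 11708
acct=U35: ✓ → 32663
acct=U57: ✓ → 38617
acct=U92: ✓ → 27510
acct=U86: ✓ → 13948
acct=U84: ✗
acct=U21: ✓ → 30639
acct=U71: ✓ → 2641
acct=U72: ✓ → 42700
age_days_sum = 11708 + 32663 + 38617 + 27510 + 13948 + 30639 + 2641 + 42700 = 200426

200426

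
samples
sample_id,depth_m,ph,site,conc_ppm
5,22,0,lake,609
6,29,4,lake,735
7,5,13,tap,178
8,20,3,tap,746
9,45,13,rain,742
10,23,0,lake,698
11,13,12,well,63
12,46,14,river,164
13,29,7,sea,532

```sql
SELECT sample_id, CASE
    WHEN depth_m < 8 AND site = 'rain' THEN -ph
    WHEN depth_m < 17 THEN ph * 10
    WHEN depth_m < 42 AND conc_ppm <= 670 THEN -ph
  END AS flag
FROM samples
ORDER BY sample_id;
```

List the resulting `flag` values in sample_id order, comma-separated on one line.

0, NULL, 130, NULL, NULL, NULL, 120, NULL, -7

sample_id=5: depth_m < 42 AND conc_ppm <= 670 → 0
sample_id=6: (no match → NULL) → NULL
sample_id=7: depth_m < 17 → 130
sample_id=8: (no match → NULL) → NULL
sample_id=9: (no match → NULL) → NULL
sample_id=10: (no match → NULL) → NULL
sample_id=11: depth_m < 17 → 120
sample_id=12: (no match → NULL) → NULL
sample_id=13: depth_m < 42 AND conc_ppm <= 670 → -7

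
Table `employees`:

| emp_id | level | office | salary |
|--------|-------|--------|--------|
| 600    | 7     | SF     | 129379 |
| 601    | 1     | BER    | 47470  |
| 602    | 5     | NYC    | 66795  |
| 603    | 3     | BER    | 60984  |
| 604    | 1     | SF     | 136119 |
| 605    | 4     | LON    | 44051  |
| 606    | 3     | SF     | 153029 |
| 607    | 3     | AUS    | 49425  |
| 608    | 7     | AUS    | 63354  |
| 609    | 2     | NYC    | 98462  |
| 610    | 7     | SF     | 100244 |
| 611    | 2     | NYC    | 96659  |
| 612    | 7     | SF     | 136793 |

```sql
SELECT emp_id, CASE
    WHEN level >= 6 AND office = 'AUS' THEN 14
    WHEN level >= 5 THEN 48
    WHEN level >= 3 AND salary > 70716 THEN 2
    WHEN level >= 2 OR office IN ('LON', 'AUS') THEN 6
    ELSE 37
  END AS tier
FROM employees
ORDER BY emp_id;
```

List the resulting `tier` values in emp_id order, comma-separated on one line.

48, 37, 48, 6, 37, 6, 2, 6, 14, 6, 48, 6, 48

emp_id=600: level >= 5 → 48
emp_id=601: ELSE → 37
emp_id=602: level >= 5 → 48
emp_id=603: level >= 2 OR office IN ('LON', 'AUS') → 6
emp_id=604: ELSE → 37
emp_id=605: level >= 2 OR office IN ('LON', 'AUS') → 6
emp_id=606: level >= 3 AND salary > 70716 → 2
emp_id=607: level >= 2 OR office IN ('LON', 'AUS') → 6
emp_id=608: level >= 6 AND office = 'AUS' → 14
emp_id=609: level >= 2 OR office IN ('LON', 'AUS') → 6
emp_id=610: level >= 5 → 48
emp_id=611: level >= 2 OR office IN ('LON', 'AUS') → 6
emp_id=612: level >= 5 → 48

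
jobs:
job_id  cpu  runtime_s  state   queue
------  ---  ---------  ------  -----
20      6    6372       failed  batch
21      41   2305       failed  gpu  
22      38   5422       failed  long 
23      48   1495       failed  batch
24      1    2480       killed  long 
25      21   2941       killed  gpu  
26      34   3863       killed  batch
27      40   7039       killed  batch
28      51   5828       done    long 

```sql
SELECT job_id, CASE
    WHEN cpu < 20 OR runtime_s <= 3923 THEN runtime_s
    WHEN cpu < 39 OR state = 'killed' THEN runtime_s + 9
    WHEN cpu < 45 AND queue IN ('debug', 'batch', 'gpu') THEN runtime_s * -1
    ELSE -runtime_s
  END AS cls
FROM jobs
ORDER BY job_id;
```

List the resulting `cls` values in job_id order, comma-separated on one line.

job_id=20: cpu < 20 OR runtime_s <= 3923 → 6372
job_id=21: cpu < 20 OR runtime_s <= 3923 → 2305
job_id=22: cpu < 39 OR state = 'killed' → 5431
job_id=23: cpu < 20 OR runtime_s <= 3923 → 1495
job_id=24: cpu < 20 OR runtime_s <= 3923 → 2480
job_id=25: cpu < 20 OR runtime_s <= 3923 → 2941
job_id=26: cpu < 20 OR runtime_s <= 3923 → 3863
job_id=27: cpu < 39 OR state = 'killed' → 7048
job_id=28: ELSE → -5828

6372, 2305, 5431, 1495, 2480, 2941, 3863, 7048, -5828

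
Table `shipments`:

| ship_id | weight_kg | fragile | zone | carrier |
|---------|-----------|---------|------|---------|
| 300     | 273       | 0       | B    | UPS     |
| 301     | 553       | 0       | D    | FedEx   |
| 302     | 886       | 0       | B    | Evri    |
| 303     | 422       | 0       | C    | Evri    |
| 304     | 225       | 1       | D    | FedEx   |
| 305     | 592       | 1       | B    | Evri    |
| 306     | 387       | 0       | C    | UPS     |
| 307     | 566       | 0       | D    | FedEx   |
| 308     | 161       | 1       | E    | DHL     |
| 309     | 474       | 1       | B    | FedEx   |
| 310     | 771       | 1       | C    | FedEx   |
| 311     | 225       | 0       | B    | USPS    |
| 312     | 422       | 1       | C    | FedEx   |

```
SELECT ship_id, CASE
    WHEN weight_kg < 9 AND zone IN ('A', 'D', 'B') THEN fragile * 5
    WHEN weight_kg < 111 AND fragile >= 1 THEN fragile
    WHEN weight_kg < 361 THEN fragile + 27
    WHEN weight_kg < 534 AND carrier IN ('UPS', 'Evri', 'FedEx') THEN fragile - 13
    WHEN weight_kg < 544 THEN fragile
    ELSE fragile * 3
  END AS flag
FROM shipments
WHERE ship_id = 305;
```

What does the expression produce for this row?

3

ship_id = 305: weight_kg=592, fragile=1, zone=B, carrier=Evri.
weight_kg < 9 AND zone IN ('A', 'D', 'B') → false
weight_kg < 111 AND fragile >= 1 → false
weight_kg < 361 → false
weight_kg < 534 AND carrier IN ('UPS', 'Evri', 'FedEx') → false
weight_kg < 544 → false
No prior WHEN matched → ELSE → 3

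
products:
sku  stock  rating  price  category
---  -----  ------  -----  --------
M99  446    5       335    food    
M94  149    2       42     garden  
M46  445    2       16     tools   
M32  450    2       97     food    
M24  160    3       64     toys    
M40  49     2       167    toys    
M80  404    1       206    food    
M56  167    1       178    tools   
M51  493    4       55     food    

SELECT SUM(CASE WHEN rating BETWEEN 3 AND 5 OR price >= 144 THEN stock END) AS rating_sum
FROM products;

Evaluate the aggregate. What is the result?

1719

sku=M99: ✓ → 446
sku=M94: ✗
sku=M46: ✗
sku=M32: ✗
sku=M24: ✓ → 160
sku=M40: ✓ → 49
sku=M80: ✓ → 404
sku=M56: ✓ → 167
sku=M51: ✓ → 493
rating_sum = 446 + 160 + 49 + 404 + 167 + 493 = 1719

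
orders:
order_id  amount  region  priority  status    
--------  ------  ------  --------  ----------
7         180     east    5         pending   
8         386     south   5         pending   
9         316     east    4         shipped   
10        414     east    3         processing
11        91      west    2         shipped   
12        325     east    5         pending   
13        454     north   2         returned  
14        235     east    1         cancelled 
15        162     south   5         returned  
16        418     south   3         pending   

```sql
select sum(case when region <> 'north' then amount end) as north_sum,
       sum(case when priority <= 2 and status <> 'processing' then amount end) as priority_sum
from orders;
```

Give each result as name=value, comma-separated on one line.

north_sum=2527, priority_sum=780

[north_sum: region <> 'north']
order_id=7: ✓ → 180
order_id=8: ✓ → 386
order_id=9: ✓ → 316
order_id=10: ✓ → 414
order_id=11: ✓ → 91
order_id=12: ✓ → 325
order_id=13: ✗
order_id=14: ✓ → 235
order_id=15: ✓ → 162
order_id=16: ✓ → 418
north_sum = 180 + 386 + 316 + 414 + 91 + 325 + 235 + 162 + 418 = 2527
—
[priority_sum: priority <= 2 and status <> 'processing']
order_id=7: ✗
order_id=8: ✗
order_id=9: ✗
order_id=10: ✗
order_id=11: ✓ → 91
order_id=12: ✗
order_id=13: ✓ → 454
order_id=14: ✓ → 235
order_id=15: ✗
order_id=16: ✗
priority_sum = 91 + 454 + 235 = 780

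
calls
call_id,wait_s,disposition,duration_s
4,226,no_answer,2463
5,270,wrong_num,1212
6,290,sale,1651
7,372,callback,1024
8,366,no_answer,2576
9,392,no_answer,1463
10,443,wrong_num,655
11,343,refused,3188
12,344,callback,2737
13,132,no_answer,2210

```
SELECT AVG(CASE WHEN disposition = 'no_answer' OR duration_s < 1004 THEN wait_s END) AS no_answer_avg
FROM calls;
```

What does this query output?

311.8

call_id=4: ✓ → 226
call_id=5: ✗
call_id=6: ✗
call_id=7: ✗
call_id=8: ✓ → 366
call_id=9: ✓ → 392
call_id=10: ✓ → 443
call_id=11: ✗
call_id=12: ✗
call_id=13: ✓ → 132
no_answer_avg = (226 + 366 + 392 + 443 + 132) / 5 = 311.8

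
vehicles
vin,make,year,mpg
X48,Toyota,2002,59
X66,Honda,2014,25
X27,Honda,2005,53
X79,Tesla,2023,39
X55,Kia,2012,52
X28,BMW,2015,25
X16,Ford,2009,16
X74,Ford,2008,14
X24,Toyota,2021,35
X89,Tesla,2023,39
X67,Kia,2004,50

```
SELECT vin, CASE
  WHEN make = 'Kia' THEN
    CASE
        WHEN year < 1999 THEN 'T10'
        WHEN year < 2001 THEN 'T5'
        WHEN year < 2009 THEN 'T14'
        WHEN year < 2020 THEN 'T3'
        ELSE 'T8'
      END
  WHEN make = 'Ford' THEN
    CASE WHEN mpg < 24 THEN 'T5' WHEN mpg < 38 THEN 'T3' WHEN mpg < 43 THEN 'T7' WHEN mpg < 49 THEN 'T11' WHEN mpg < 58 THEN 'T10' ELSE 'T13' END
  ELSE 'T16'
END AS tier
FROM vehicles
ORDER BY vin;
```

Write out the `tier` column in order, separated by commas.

T5, T16, T16, T16, T16, T3, T16, T14, T5, T16, T16

vin=X16: make='Ford' → inner[mpg < 24] → T5
vin=X24: make='Toyota' → outer ELSE → T16
vin=X27: make='Honda' → outer ELSE → T16
vin=X28: make='BMW' → outer ELSE → T16
vin=X48: make='Toyota' → outer ELSE → T16
vin=X55: make='Kia' → inner[year < 2020] → T3
vin=X66: make='Honda' → outer ELSE → T16
vin=X67: make='Kia' → inner[year < 2009] → T14
vin=X74: make='Ford' → inner[mpg < 24] → T5
vin=X79: make='Tesla' → outer ELSE → T16
vin=X89: make='Tesla' → outer ELSE → T16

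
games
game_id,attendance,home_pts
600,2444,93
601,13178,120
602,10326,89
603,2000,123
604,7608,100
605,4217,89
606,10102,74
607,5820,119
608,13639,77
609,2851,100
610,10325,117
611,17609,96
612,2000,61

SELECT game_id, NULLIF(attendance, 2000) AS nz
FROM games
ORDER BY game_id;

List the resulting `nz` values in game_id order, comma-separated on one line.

game_id=600: attendance=2444 vs 2000: differ → 2444
game_id=601: attendance=13178 vs 2000: differ → 13178
game_id=602: attendance=10326 vs 2000: differ → 10326
game_id=603: attendance=2000 vs 2000: equal → NULL
game_id=604: attendance=7608 vs 2000: differ → 7608
game_id=605: attendance=4217 vs 2000: differ → 4217
game_id=606: attendance=10102 vs 2000: differ → 10102
game_id=607: attendance=5820 vs 2000: differ → 5820
game_id=608: attendance=13639 vs 2000: differ → 13639
game_id=609: attendance=2851 vs 2000: differ → 2851
game_id=610: attendance=10325 vs 2000: differ → 10325
game_id=611: attendance=17609 vs 2000: differ → 17609
game_id=612: attendance=2000 vs 2000: equal → NULL

2444, 13178, 10326, NULL, 7608, 4217, 10102, 5820, 13639, 2851, 10325, 17609, NULL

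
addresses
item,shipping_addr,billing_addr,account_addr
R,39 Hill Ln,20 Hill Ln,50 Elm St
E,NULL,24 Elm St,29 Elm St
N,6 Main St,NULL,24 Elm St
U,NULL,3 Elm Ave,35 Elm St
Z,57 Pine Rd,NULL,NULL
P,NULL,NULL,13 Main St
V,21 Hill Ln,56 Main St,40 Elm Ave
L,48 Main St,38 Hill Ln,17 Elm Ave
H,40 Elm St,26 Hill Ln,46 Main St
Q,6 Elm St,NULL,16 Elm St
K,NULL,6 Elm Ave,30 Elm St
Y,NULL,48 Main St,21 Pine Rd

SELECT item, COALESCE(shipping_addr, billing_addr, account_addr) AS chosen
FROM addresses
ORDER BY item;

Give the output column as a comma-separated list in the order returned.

item=E: shipping_addr=NULL, billing_addr=24 Elm St → 24 Elm St
item=H: shipping_addr=40 Elm St → 40 Elm St
item=K: shipping_addr=NULL, billing_addr=6 Elm Ave → 6 Elm Ave
item=L: shipping_addr=48 Main St → 48 Main St
item=N: shipping_addr=6 Main St → 6 Main St
item=P: shipping_addr=NULL, billing_addr=NULL, account_addr=13 Main St → 13 Main St
item=Q: shipping_addr=6 Elm St → 6 Elm St
item=R: shipping_addr=39 Hill Ln → 39 Hill Ln
item=U: shipping_addr=NULL, billing_addr=3 Elm Ave → 3 Elm Ave
item=V: shipping_addr=21 Hill Ln → 21 Hill Ln
item=Y: shipping_addr=NULL, billing_addr=48 Main St → 48 Main St
item=Z: shipping_addr=57 Pine Rd → 57 Pine Rd

24 Elm St, 40 Elm St, 6 Elm Ave, 48 Main St, 6 Main St, 13 Main St, 6 Elm St, 39 Hill Ln, 3 Elm Ave, 21 Hill Ln, 48 Main St, 57 Pine Rd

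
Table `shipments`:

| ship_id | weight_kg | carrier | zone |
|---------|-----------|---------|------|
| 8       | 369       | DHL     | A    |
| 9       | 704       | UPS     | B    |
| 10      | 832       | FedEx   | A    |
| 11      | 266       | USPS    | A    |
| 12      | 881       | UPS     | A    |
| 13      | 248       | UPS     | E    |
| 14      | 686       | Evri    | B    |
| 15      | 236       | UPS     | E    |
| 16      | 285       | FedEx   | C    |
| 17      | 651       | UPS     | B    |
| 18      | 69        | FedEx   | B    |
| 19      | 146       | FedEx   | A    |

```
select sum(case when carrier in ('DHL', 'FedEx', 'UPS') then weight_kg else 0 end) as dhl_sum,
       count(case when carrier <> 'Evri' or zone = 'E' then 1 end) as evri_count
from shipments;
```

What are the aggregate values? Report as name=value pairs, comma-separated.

[dhl_sum: carrier in ('DHL', 'FedEx', 'UPS')]
ship_id=8: ✓ → 369
ship_id=9: ✓ → 704
ship_id=10: ✓ → 832
ship_id=11: ✗
ship_id=12: ✓ → 881
ship_id=13: ✓ → 248
ship_id=14: ✗
ship_id=15: ✓ → 236
ship_id=16: ✓ → 285
ship_id=17: ✓ → 651
ship_id=18: ✓ → 69
ship_id=19: ✓ → 146
dhl_sum = 369 + 704 + 832 + 881 + 248 + 236 + 285 + 651 + 69 + 146 = 4421
—
[evri_count: carrier <> 'Evri' or zone = 'E']
ship_id=8: ✓ → 1
ship_id=9: ✓ → 1
ship_id=10: ✓ → 1
ship_id=11: ✓ → 1
ship_id=12: ✓ → 1
ship_id=13: ✓ → 1
ship_id=14: ✗
ship_id=15: ✓ → 1
ship_id=16: ✓ → 1
ship_id=17: ✓ → 1
ship_id=18: ✓ → 1
ship_id=19: ✓ → 1
evri_count = COUNT(1, 1, 1, 1, 1, 1, 1, 1, 1, 1, 1) = 11

dhl_sum=4421, evri_count=11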